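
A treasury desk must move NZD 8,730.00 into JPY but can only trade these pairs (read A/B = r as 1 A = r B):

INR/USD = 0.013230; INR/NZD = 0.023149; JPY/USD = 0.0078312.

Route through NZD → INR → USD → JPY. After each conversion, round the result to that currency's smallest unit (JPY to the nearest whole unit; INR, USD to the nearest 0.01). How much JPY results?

NZD 8,730.00 ÷ 0.023149 = INR 377,122.12
INR 377,122.12 × 0.013230 = USD 4,989.33
USD 4,989.33 ÷ 0.0078312 = JPY 637,109

JPY 637,109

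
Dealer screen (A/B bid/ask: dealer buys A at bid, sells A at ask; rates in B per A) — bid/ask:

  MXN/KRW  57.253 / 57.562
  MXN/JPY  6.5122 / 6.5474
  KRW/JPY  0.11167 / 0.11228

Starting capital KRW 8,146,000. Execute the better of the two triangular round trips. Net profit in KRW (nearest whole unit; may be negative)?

Net profit: KRW 61,934

Best loop KRW → MXN → JPY → KRW:
KRW 8,146,000 ÷ 57.562 (buy MXN at ask) = MXN 141,516.97
MXN 141,516.97 × 6.5122 (sell MXN at bid) = JPY 921,587
JPY 921,587 ÷ 0.11228 (buy KRW at ask) = KRW 8,207,934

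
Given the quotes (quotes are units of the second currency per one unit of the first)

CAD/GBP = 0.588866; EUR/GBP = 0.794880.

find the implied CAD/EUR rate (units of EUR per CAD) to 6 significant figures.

CAD/EUR = 0.740824

1 CAD × 0.588866 = 0.588866 GBP
0.588866 GBP ÷ 0.794880 = 0.740824 EUR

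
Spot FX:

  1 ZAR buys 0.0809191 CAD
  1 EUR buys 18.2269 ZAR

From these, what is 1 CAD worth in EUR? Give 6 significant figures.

1 CAD ÷ 0.0809191 = 12.358 ZAR
12.358 ZAR ÷ 18.2269 = 0.67801 EUR

CAD/EUR = 0.678010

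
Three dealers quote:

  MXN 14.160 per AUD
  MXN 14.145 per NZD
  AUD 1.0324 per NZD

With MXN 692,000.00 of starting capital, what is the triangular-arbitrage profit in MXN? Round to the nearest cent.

Profitable loop is MXN → NZD → AUD → MXN:
MXN 692,000.00 ÷ 14.145 = NZD 48,921.88
NZD 48,921.88 × 1.0324 = AUD 50,506.95
AUD 50,506.95 × 14.160 = MXN 715,178.40
Profit = MXN 715,178.40 − MXN 692,000.00

Profit: MXN 23,178.40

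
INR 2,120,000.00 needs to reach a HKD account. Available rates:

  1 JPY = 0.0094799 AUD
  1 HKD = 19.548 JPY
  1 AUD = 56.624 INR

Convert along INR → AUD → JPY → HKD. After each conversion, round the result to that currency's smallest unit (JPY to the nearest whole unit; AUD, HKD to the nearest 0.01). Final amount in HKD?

HKD 202,036.17

INR 2,120,000.00 ÷ 56.624 = AUD 37,439.95
AUD 37,439.95 ÷ 0.0094799 = JPY 3,949,403
JPY 3,949,403 ÷ 19.548 = HKD 202,036.17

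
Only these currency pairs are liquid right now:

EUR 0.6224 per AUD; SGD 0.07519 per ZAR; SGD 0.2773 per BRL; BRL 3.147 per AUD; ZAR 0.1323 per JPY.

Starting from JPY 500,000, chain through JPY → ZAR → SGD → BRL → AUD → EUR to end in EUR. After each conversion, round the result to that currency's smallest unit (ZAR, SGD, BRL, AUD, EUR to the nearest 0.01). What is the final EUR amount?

JPY 500,000 × 0.1323 = ZAR 66,150.00
ZAR 66,150.00 × 0.07519 = SGD 4,973.82
SGD 4,973.82 ÷ 0.2773 = BRL 17,936.60
BRL 17,936.60 ÷ 3.147 = AUD 5,699.59
AUD 5,699.59 × 0.6224 = EUR 3,547.42

EUR 3,547.42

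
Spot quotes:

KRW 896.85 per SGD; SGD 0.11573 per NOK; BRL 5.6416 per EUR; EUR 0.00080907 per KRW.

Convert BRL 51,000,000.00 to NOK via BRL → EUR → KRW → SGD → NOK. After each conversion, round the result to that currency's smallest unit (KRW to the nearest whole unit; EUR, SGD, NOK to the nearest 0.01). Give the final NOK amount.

BRL 51,000,000.00 ÷ 5.6416 = EUR 9,039,988.66
EUR 9,039,988.66 ÷ 0.00080907 = KRW 11,173,308,441
KRW 11,173,308,441 ÷ 896.85 = SGD 12,458,391.53
SGD 12,458,391.53 ÷ 0.11573 = NOK 107,650,492.78

NOK 107,650,492.78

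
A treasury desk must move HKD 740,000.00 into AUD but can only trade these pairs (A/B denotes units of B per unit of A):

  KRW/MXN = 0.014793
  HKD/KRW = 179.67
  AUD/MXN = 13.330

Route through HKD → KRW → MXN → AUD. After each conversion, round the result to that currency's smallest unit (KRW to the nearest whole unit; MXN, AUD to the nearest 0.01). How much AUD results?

HKD 740,000.00 × 179.67 = KRW 132,955,800
KRW 132,955,800 × 0.014793 = MXN 1,966,815.15
MXN 1,966,815.15 ÷ 13.330 = AUD 147,548.02

AUD 147,548.02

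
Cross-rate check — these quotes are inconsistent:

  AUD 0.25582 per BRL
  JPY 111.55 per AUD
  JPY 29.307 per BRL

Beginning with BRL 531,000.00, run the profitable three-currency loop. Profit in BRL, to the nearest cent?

Profit: BRL 14,333.05

Profitable loop is BRL → JPY → AUD → BRL:
BRL 531,000.00 × 29.307 = JPY 15,562,017
JPY 15,562,017 ÷ 111.55 = AUD 139,507.10
AUD 139,507.10 ÷ 0.25582 = BRL 545,333.05
Profit = BRL 545,333.05 − BRL 531,000.00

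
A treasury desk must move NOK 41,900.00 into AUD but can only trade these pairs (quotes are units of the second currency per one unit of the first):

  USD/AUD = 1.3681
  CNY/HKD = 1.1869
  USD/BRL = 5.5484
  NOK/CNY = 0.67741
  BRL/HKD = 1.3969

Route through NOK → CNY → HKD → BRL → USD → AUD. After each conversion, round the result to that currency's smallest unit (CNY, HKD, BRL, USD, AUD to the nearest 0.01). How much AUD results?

AUD 5,946.54

NOK 41,900.00 × 0.67741 = CNY 28,383.48
CNY 28,383.48 × 1.1869 = HKD 33,688.35
HKD 33,688.35 ÷ 1.3969 = BRL 24,116.51
BRL 24,116.51 ÷ 5.5484 = USD 4,346.57
USD 4,346.57 × 1.3681 = AUD 5,946.54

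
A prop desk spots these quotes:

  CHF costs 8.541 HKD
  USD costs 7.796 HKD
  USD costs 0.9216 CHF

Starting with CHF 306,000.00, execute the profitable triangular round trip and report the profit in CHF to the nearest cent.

Profit: CHF 2,958.95

Profitable loop is CHF → HKD → USD → CHF:
CHF 306,000.00 × 8.541 = HKD 2,613,546.00
HKD 2,613,546.00 ÷ 7.796 = USD 335,241.92
USD 335,241.92 × 0.9216 = CHF 308,958.95
Profit = CHF 308,958.95 − CHF 306,000.00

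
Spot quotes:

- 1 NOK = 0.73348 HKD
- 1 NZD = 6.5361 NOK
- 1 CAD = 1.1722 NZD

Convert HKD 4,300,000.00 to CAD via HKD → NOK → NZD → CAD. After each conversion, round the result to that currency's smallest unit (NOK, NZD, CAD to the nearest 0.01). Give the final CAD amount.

CAD 765,173.24

HKD 4,300,000.00 ÷ 0.73348 = NOK 5,862,463.87
NOK 5,862,463.87 ÷ 6.5361 = NZD 896,936.07
NZD 896,936.07 ÷ 1.1722 = CAD 765,173.24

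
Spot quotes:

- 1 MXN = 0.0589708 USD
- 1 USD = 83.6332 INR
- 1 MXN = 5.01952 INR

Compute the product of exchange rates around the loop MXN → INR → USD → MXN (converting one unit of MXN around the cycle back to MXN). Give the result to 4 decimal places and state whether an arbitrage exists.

1.0178 (arbitrage exists)

Around MXN → INR → USD → MXN: 1 × 5.01952 ÷ 83.6332 ÷ 0.0589708 = 1.017763
Product > 1; profitable direction is MXN → INR → USD → MXN.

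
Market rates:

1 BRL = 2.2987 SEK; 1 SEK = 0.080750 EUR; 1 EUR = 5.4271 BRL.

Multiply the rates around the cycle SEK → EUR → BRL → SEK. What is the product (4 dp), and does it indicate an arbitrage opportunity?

Around SEK → EUR → BRL → SEK: 1 × 0.080750 × 5.4271 × 2.2987 = 1.007378
Product > 1; profitable direction is SEK → EUR → BRL → SEK.

1.0074 (arbitrage exists)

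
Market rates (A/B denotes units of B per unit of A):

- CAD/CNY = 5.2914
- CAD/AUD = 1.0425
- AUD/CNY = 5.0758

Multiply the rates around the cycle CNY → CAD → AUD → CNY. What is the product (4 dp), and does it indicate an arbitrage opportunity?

1.0000 (no arbitrage)

Around CNY → CAD → AUD → CNY: 1 ÷ 5.2914 × 1.0425 × 5.0758 = 1.000023
Product ≈ 1 (deviation 0.002%, within rounding noise).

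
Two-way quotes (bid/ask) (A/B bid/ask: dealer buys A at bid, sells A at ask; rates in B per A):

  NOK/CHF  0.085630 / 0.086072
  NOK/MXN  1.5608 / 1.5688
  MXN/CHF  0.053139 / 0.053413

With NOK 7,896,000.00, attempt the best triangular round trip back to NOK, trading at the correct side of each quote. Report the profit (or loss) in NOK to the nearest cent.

Best loop NOK → CHF → MXN → NOK:
NOK 7,896,000.00 × 0.085630 (sell NOK at bid) = CHF 676,134.48
CHF 676,134.48 ÷ 0.053413 (buy MXN at ask) = MXN 12,658,612.70
MXN 12,658,612.70 ÷ 1.5688 (buy NOK at ask) = NOK 8,068,978.01

Net profit: NOK 172,978.01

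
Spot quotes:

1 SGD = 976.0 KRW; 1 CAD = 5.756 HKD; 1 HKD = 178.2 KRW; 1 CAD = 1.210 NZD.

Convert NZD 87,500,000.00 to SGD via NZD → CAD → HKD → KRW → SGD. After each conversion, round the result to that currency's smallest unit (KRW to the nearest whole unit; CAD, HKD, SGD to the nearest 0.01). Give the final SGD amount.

NZD 87,500,000.00 ÷ 1.210 = CAD 72,314,049.59
CAD 72,314,049.59 × 5.756 = HKD 416,239,669.44
HKD 416,239,669.44 × 178.2 = KRW 74,173,909,094
KRW 74,173,909,094 ÷ 976.0 = SGD 75,997,857.68

SGD 75,997,857.68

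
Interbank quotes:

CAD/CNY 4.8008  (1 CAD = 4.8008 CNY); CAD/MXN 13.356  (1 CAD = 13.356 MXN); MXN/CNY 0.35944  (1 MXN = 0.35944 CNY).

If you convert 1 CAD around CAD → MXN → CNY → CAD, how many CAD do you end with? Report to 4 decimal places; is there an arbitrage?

Around CAD → MXN → CNY → CAD: 1 × 13.356 × 0.35944 ÷ 4.8008 = 0.999975
Product ≈ 1 (deviation 0.002%, within rounding noise).

1.0000 (no arbitrage)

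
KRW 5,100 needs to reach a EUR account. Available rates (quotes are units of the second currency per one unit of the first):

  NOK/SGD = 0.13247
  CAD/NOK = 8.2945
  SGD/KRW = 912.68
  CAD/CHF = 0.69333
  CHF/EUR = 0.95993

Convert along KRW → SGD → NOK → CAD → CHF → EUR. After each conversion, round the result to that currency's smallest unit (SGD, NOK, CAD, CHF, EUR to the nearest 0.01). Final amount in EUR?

KRW 5,100 ÷ 912.68 = SGD 5.59
SGD 5.59 ÷ 0.13247 = NOK 42.20
NOK 42.20 ÷ 8.2945 = CAD 5.09
CAD 5.09 × 0.69333 = CHF 3.53
CHF 3.53 × 0.95993 = EUR 3.39

EUR 3.39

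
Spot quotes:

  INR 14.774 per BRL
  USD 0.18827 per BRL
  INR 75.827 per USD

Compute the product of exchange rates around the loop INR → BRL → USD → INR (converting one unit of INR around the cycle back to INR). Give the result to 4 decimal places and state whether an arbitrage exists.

0.9663 (arbitrage exists)

Around INR → BRL → USD → INR: 1 ÷ 14.774 × 0.18827 × 75.827 = 0.966289
Product < 1; profitable direction is INR → USD → BRL → INR.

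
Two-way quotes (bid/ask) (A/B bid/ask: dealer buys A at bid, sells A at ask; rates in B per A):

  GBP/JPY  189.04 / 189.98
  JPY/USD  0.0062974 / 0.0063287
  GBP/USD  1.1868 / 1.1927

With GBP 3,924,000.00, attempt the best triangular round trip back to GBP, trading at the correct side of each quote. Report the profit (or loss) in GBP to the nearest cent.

Best loop GBP → JPY → USD → GBP:
GBP 3,924,000.00 × 189.04 (sell GBP at bid) = JPY 741,792,960
JPY 741,792,960 × 0.0062974 (sell JPY at bid) = USD 4,671,366.99
USD 4,671,366.99 ÷ 1.1927 (buy GBP at ask) = GBP 3,916,632.00

Net result: GBP -7,368.00 (no profitable arbitrage after spreads)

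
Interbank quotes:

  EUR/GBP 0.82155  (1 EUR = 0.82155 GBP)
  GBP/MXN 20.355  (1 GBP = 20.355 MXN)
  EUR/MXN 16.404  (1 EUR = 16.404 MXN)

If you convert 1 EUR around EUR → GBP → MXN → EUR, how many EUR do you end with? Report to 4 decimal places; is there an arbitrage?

Around EUR → GBP → MXN → EUR: 1 × 0.82155 × 20.355 ÷ 16.404 = 1.019425
Product > 1; profitable direction is EUR → GBP → MXN → EUR.

1.0194 (arbitrage exists)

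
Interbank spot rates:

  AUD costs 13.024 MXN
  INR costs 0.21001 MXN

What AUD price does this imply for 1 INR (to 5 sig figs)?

1 INR × 0.21001 = 0.21001 MXN
0.21001 MXN ÷ 13.024 = 0.0161248 AUD

INR/AUD = 0.016125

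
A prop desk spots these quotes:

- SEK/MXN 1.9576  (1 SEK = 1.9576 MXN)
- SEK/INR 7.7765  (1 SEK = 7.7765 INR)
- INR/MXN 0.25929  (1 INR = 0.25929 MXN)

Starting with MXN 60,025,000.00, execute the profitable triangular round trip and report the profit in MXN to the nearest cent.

Profit: MXN 1,801,997.51

Profitable loop is MXN → SEK → INR → MXN:
MXN 60,025,000.00 ÷ 1.9576 = SEK 30,662,545.97
SEK 30,662,545.97 × 7.7765 = INR 238,447,288.77
INR 238,447,288.77 × 0.25929 = MXN 61,826,997.51
Profit = MXN 61,826,997.51 − MXN 60,025,000.00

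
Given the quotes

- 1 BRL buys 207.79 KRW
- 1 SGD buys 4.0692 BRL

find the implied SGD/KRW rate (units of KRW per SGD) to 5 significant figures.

SGD/KRW = 845.54

1 SGD × 4.0692 = 4.0692 BRL
4.0692 BRL × 207.79 = 845.539 KRW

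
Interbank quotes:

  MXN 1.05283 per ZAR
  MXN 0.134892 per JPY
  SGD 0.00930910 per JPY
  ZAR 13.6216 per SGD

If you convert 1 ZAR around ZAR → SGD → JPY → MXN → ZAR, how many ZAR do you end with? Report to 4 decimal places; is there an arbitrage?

1.0104 (arbitrage exists)

Around ZAR → SGD → JPY → MXN → ZAR: 1 ÷ 13.6216 ÷ 0.00930910 × 0.134892 ÷ 1.05283 = 1.010397
Product > 1; profitable direction is ZAR → SGD → JPY → MXN → ZAR.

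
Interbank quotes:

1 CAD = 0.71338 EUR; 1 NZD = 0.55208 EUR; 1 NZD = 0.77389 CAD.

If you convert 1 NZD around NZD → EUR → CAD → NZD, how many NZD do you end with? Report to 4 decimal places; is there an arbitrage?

Around NZD → EUR → CAD → NZD: 1 × 0.55208 ÷ 0.71338 ÷ 0.77389 = 1.000004
Product ≈ 1 (deviation 0.000%, within rounding noise).

1.0000 (no arbitrage)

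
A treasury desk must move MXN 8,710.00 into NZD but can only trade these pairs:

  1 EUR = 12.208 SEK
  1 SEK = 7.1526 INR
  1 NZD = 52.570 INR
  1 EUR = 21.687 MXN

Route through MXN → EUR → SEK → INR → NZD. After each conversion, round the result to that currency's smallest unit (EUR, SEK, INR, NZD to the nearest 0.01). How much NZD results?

NZD 667.09

MXN 8,710.00 ÷ 21.687 = EUR 401.62
EUR 401.62 × 12.208 = SEK 4,902.98
SEK 4,902.98 × 7.1526 = INR 35,069.05
INR 35,069.05 ÷ 52.570 = NZD 667.09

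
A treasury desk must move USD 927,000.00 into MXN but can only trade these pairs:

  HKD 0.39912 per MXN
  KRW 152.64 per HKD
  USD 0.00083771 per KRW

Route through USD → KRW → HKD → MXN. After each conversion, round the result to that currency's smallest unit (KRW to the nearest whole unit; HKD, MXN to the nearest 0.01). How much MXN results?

USD 927,000.00 ÷ 0.00083771 = KRW 1,106,588,199
KRW 1,106,588,199 ÷ 152.64 = HKD 7,249,660.63
HKD 7,249,660.63 ÷ 0.39912 = MXN 18,164,112.62

MXN 18,164,112.62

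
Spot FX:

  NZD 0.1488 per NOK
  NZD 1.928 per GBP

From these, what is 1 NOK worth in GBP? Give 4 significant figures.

1 NOK × 0.1488 = 0.1488 NZD
0.1488 NZD ÷ 1.928 = 0.0771784 GBP

NOK/GBP = 0.07718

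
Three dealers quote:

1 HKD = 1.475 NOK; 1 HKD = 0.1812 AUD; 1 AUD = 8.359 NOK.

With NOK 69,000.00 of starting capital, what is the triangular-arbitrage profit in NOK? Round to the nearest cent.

Profitable loop is NOK → HKD → AUD → NOK:
NOK 69,000.00 ÷ 1.475 = HKD 46,779.66
HKD 46,779.66 × 0.1812 = AUD 8,476.47
AUD 8,476.47 × 8.359 = NOK 70,854.85
Profit = NOK 70,854.85 − NOK 69,000.00

Profit: NOK 1,854.85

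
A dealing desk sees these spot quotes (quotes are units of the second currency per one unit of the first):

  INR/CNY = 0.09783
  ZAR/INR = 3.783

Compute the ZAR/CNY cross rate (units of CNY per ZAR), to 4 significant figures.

ZAR/CNY = 0.3701

1 ZAR × 3.783 = 3.783 INR
3.783 INR × 0.09783 = 0.370091 CNY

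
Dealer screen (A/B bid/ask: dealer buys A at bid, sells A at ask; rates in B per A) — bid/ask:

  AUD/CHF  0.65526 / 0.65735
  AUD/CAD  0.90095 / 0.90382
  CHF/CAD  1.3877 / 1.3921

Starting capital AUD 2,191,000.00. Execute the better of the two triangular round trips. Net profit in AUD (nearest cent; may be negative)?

Best loop AUD → CHF → CAD → AUD:
AUD 2,191,000.00 × 0.65526 (sell AUD at bid) = CHF 1,435,674.66
CHF 1,435,674.66 × 1.3877 (sell CHF at bid) = CAD 1,992,285.73
CAD 1,992,285.73 ÷ 0.90382 (buy AUD at ask) = AUD 2,204,294.80

Net profit: AUD 13,294.80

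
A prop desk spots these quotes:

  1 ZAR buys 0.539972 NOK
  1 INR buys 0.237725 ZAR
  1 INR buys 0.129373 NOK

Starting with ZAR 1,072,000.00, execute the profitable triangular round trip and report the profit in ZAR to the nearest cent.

Profitable loop is ZAR → INR → NOK → ZAR:
ZAR 1,072,000.00 ÷ 0.237725 = INR 4,509,412.14
INR 4,509,412.14 × 0.129373 = NOK 583,396.18
NOK 583,396.18 ÷ 0.539972 = ZAR 1,080,419.31
Profit = ZAR 1,080,419.31 − ZAR 1,072,000.00

Profit: ZAR 8,419.31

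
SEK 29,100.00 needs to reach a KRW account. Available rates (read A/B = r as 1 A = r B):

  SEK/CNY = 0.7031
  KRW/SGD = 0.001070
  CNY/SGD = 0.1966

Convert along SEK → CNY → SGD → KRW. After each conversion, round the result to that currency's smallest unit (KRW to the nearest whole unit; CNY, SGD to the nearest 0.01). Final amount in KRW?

KRW 3,759,327

SEK 29,100.00 × 0.7031 = CNY 20,460.21
CNY 20,460.21 × 0.1966 = SGD 4,022.48
SGD 4,022.48 ÷ 0.001070 = KRW 3,759,327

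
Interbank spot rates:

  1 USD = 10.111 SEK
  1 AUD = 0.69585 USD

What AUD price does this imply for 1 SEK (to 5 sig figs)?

1 SEK ÷ 10.111 = 0.0989022 USD
0.0989022 USD ÷ 0.69585 = 0.142131 AUD

SEK/AUD = 0.14213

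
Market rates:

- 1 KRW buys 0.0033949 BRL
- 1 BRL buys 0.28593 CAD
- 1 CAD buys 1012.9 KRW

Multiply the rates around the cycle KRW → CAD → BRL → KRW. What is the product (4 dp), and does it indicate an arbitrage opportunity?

1.0171 (arbitrage exists)

Around KRW → CAD → BRL → KRW: 1 ÷ 1012.9 ÷ 0.28593 ÷ 0.0033949 = 1.017060
Product > 1; profitable direction is KRW → CAD → BRL → KRW.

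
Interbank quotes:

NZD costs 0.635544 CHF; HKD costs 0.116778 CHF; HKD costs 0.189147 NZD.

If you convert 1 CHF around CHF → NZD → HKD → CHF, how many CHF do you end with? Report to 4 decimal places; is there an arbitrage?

0.9714 (arbitrage exists)

Around CHF → NZD → HKD → CHF: 1 ÷ 0.635544 ÷ 0.189147 × 0.116778 = 0.971440
Product < 1; profitable direction is CHF → HKD → NZD → CHF.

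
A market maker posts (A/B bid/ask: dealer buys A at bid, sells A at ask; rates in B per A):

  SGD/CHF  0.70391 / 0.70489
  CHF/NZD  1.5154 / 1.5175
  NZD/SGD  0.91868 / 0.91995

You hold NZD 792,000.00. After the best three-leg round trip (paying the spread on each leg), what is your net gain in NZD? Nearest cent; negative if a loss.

Net profit: NZD 12,842.51

Best loop NZD → CHF → SGD → NZD:
NZD 792,000.00 ÷ 1.5175 (buy CHF at ask) = CHF 521,911.04
CHF 521,911.04 ÷ 0.70489 (buy SGD at ask) = SGD 740,414.87
SGD 740,414.87 ÷ 0.91995 (buy NZD at ask) = NZD 804,842.51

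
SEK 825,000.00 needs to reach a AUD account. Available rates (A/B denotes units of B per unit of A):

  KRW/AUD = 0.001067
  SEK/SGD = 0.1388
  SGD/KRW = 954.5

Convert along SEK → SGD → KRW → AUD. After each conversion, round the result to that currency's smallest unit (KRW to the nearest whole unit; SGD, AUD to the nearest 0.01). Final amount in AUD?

AUD 116,622.88

SEK 825,000.00 × 0.1388 = SGD 114,510.00
SGD 114,510.00 × 954.5 = KRW 109,299,795
KRW 109,299,795 × 0.001067 = AUD 116,622.88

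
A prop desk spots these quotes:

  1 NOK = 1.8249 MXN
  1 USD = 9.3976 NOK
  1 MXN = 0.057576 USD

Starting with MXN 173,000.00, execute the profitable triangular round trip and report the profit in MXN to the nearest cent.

Profitable loop is MXN → NOK → USD → MXN:
MXN 173,000.00 ÷ 1.8249 = NOK 94,799.72
NOK 94,799.72 ÷ 9.3976 = USD 10,087.65
USD 10,087.65 ÷ 0.057576 = MXN 175,205.84
Profit = MXN 175,205.84 − MXN 173,000.00

Profit: MXN 2,205.84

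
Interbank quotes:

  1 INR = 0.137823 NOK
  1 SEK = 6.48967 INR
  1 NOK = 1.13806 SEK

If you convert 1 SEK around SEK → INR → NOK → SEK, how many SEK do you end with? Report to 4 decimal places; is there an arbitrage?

Around SEK → INR → NOK → SEK: 1 × 6.48967 × 0.137823 × 1.13806 = 1.017910
Product > 1; profitable direction is SEK → INR → NOK → SEK.

1.0179 (arbitrage exists)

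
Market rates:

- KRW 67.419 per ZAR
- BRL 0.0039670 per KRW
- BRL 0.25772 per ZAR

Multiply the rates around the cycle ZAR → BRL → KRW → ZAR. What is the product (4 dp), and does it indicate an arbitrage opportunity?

Around ZAR → BRL → KRW → ZAR: 1 × 0.25772 ÷ 0.0039670 ÷ 67.419 = 0.963615
Product < 1; profitable direction is ZAR → KRW → BRL → ZAR.

0.9636 (arbitrage exists)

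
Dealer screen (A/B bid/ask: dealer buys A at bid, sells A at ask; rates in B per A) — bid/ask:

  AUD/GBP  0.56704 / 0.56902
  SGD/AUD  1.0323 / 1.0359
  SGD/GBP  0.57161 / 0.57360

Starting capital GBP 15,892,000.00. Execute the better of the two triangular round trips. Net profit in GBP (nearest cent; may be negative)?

Net profit: GBP 325,691.58

Best loop GBP → SGD → AUD → GBP:
GBP 15,892,000.00 ÷ 0.57360 (buy SGD at ask) = SGD 27,705,718.27
SGD 27,705,718.27 × 1.0323 (sell SGD at bid) = AUD 28,600,612.97
AUD 28,600,612.97 × 0.56704 (sell AUD at bid) = GBP 16,217,691.58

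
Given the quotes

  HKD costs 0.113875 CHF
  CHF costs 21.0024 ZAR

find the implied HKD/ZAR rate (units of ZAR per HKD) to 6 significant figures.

1 HKD × 0.113875 = 0.113875 CHF
0.113875 CHF × 21.0024 = 2.39165 ZAR

HKD/ZAR = 2.39165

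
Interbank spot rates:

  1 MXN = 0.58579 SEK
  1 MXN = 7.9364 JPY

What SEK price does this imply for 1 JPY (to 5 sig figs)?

1 JPY ÷ 7.9364 = 0.126002 MXN
0.126002 MXN × 0.58579 = 0.0738105 SEK

JPY/SEK = 0.073811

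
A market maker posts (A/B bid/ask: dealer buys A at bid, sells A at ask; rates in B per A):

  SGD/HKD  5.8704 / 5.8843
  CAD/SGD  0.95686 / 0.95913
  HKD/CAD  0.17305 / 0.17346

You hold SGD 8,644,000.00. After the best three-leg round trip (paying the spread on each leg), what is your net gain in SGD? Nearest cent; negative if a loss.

Best loop SGD → CAD → HKD → SGD:
SGD 8,644,000.00 ÷ 0.95913 (buy CAD at ask) = CAD 9,012,334.09
CAD 9,012,334.09 ÷ 0.17346 (buy HKD at ask) = HKD 51,956,267.12
HKD 51,956,267.12 ÷ 5.8843 (buy SGD at ask) = SGD 8,829,642.80

Net profit: SGD 185,642.80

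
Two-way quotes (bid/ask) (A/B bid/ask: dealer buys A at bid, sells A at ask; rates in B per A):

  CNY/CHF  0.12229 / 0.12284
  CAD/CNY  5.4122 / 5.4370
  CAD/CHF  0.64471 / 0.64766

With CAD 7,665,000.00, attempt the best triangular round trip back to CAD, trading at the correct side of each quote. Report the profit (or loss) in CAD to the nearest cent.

Net profit: CAD 168,031.37

Best loop CAD → CNY → CHF → CAD:
CAD 7,665,000.00 × 5.4122 (sell CAD at bid) = CNY 41,484,513.00
CNY 41,484,513.00 × 0.12229 (sell CNY at bid) = CHF 5,073,141.09
CHF 5,073,141.09 ÷ 0.64766 (buy CAD at ask) = CAD 7,833,031.37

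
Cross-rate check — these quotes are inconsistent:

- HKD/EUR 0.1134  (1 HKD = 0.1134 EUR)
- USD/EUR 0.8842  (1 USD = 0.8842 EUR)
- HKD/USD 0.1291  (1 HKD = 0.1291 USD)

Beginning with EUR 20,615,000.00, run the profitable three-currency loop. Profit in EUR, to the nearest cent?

Profit: EUR 136,382.59

Profitable loop is EUR → HKD → USD → EUR:
EUR 20,615,000.00 ÷ 0.1134 = HKD 181,790,123.46
HKD 181,790,123.46 × 0.1291 = USD 23,469,104.94
USD 23,469,104.94 × 0.8842 = EUR 20,751,382.59
Profit = EUR 20,751,382.59 − EUR 20,615,000.00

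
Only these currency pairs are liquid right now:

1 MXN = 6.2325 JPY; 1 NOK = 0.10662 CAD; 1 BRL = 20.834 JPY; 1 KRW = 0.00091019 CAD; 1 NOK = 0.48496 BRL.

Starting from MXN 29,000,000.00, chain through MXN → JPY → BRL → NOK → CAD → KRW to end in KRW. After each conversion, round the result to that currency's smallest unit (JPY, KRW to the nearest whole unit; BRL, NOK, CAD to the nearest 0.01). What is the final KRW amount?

KRW 2,095,503,181

MXN 29,000,000.00 × 6.2325 = JPY 180,742,500
JPY 180,742,500 ÷ 20.834 = BRL 8,675,362.39
BRL 8,675,362.39 ÷ 0.48496 = NOK 17,888,820.50
NOK 17,888,820.50 × 0.10662 = CAD 1,907,306.04
CAD 1,907,306.04 ÷ 0.00091019 = KRW 2,095,503,181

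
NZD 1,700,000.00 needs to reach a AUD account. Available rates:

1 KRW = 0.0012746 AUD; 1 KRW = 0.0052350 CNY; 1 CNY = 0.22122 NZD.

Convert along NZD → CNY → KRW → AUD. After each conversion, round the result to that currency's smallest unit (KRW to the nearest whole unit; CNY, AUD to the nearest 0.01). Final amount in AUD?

AUD 1,871,034.35

NZD 1,700,000.00 ÷ 0.22122 = CNY 7,684,657.81
CNY 7,684,657.81 ÷ 0.0052350 = KRW 1,467,938,455
KRW 1,467,938,455 × 0.0012746 = AUD 1,871,034.35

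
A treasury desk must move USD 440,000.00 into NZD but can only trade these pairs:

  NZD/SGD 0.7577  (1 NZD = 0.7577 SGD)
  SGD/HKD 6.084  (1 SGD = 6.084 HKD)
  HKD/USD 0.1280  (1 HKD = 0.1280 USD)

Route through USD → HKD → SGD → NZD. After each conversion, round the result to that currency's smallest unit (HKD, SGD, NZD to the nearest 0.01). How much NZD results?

NZD 745,686.38

USD 440,000.00 ÷ 0.1280 = HKD 3,437,500.00
HKD 3,437,500.00 ÷ 6.084 = SGD 565,006.57
SGD 565,006.57 ÷ 0.7577 = NZD 745,686.38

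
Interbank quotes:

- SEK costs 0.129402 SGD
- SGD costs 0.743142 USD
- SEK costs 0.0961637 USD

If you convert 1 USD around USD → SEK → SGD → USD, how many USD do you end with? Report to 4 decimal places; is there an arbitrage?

1.0000 (no arbitrage)

Around USD → SEK → SGD → USD: 1 ÷ 0.0961637 × 0.129402 × 0.743142 = 1.000004
Product ≈ 1 (deviation 0.000%, within rounding noise).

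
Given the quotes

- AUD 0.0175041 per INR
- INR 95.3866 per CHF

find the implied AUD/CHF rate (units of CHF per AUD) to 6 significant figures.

1 AUD ÷ 0.0175041 = 57.1295 INR
57.1295 INR ÷ 95.3866 = 0.598926 CHF

AUD/CHF = 0.598926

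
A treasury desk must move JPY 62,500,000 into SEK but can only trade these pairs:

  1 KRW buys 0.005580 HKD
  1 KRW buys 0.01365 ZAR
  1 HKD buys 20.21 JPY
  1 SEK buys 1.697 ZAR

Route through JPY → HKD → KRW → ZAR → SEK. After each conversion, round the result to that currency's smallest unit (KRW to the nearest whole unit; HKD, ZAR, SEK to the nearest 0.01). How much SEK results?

SEK 4,457,899.91

JPY 62,500,000 ÷ 20.21 = HKD 3,092,528.45
HKD 3,092,528.45 ÷ 0.005580 = KRW 554,216,568
KRW 554,216,568 × 0.01365 = ZAR 7,565,056.15
ZAR 7,565,056.15 ÷ 1.697 = SEK 4,457,899.91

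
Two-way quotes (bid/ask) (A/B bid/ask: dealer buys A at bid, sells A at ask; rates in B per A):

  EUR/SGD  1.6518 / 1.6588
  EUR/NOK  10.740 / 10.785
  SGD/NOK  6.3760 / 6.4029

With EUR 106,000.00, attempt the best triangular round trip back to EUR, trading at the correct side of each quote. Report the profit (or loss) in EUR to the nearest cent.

Net profit: EUR 1,186.33

Best loop EUR → NOK → SGD → EUR:
EUR 106,000.00 × 10.740 (sell EUR at bid) = NOK 1,138,440.00
NOK 1,138,440.00 ÷ 6.4029 (buy SGD at ask) = SGD 177,800.68
SGD 177,800.68 ÷ 1.6588 (buy EUR at ask) = EUR 107,186.33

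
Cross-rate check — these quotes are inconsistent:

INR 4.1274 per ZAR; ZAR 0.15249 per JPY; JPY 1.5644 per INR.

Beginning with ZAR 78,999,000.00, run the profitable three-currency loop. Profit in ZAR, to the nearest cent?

Profit: ZAR 1,234,523.02

Profitable loop is ZAR → JPY → INR → ZAR:
ZAR 78,999,000.00 ÷ 0.15249 = JPY 518,060,201
JPY 518,060,201 ÷ 1.5644 = INR 331,155,842.92
INR 331,155,842.92 ÷ 4.1274 = ZAR 80,233,523.02
Profit = ZAR 80,233,523.02 − ZAR 78,999,000.00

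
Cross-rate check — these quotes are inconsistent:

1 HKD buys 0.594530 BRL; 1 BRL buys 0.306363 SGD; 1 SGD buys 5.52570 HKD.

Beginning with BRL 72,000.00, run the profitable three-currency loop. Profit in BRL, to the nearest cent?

Profitable loop is BRL → SGD → HKD → BRL:
BRL 72,000.00 × 0.306363 = SGD 22,058.14
SGD 22,058.14 × 5.52570 = HKD 121,886.64
HKD 121,886.64 × 0.594530 = BRL 72,465.27
Profit = BRL 72,465.27 − BRL 72,000.00

Profit: BRL 465.27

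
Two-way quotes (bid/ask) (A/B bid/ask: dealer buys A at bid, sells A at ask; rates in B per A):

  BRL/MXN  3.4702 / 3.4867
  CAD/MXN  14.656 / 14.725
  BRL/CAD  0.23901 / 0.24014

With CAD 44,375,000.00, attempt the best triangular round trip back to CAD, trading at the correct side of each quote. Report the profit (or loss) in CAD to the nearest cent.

Net profit: CAD 206,565.26

Best loop CAD → MXN → BRL → CAD:
CAD 44,375,000.00 × 14.656 (sell CAD at bid) = MXN 650,360,000.00
MXN 650,360,000.00 ÷ 3.4867 (buy BRL at ask) = BRL 186,525,941.43
BRL 186,525,941.43 × 0.23901 (sell BRL at bid) = CAD 44,581,565.26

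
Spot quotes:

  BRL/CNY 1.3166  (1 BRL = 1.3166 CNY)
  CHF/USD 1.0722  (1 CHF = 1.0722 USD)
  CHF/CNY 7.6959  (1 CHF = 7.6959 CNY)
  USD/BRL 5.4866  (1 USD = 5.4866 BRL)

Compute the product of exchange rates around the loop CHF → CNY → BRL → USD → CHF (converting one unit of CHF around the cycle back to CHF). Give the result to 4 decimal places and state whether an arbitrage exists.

0.9936 (arbitrage exists)

Around CHF → CNY → BRL → USD → CHF: 1 × 7.6959 ÷ 1.3166 ÷ 5.4866 ÷ 1.0722 = 0.993634
Product < 1; profitable direction is CHF → USD → BRL → CNY → CHF.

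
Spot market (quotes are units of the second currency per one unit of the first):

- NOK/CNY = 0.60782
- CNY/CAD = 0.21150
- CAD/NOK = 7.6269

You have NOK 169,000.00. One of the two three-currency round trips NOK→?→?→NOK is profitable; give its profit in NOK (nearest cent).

Profit: NOK 3,366.67

Profitable loop is NOK → CAD → CNY → NOK:
NOK 169,000.00 ÷ 7.6269 = CAD 22,158.41
CAD 22,158.41 ÷ 0.21150 = CNY 104,767.91
CNY 104,767.91 ÷ 0.60782 = NOK 172,366.67
Profit = NOK 172,366.67 − NOK 169,000.00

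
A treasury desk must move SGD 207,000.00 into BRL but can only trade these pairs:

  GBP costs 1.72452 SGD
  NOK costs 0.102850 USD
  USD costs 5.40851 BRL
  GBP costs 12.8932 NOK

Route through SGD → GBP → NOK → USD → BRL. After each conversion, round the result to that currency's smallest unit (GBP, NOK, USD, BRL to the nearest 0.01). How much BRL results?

BRL 860,884.22

SGD 207,000.00 ÷ 1.72452 = GBP 120,033.40
GBP 120,033.40 × 12.8932 = NOK 1,547,614.63
NOK 1,547,614.63 × 0.102850 = USD 159,172.16
USD 159,172.16 × 5.40851 = BRL 860,884.22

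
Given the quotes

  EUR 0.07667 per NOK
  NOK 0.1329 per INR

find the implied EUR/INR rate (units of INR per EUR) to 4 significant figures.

1 EUR ÷ 0.07667 = 13.0429 NOK
13.0429 NOK ÷ 0.1329 = 98.1408 INR

EUR/INR = 98.14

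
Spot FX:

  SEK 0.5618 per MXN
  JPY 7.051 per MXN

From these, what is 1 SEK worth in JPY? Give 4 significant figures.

1 SEK ÷ 0.5618 = 1.77999 MXN
1.77999 MXN × 7.051 = 12.5507 JPY

SEK/JPY = 12.55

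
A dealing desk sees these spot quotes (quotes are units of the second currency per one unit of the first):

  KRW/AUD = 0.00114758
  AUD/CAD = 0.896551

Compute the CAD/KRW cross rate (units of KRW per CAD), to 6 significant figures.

CAD/KRW = 971.946

1 CAD ÷ 0.896551 = 1.11539 AUD
1.11539 AUD ÷ 0.00114758 = 971.946 KRW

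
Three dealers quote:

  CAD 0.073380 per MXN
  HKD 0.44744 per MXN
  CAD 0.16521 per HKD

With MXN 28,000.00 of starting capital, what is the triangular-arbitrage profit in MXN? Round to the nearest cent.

Profitable loop is MXN → HKD → CAD → MXN:
MXN 28,000.00 × 0.44744 = HKD 12,528.32
HKD 12,528.32 × 0.16521 = CAD 2,069.80
CAD 2,069.80 ÷ 0.073380 = MXN 28,206.65
Profit = MXN 28,206.65 − MXN 28,000.00

Profit: MXN 206.65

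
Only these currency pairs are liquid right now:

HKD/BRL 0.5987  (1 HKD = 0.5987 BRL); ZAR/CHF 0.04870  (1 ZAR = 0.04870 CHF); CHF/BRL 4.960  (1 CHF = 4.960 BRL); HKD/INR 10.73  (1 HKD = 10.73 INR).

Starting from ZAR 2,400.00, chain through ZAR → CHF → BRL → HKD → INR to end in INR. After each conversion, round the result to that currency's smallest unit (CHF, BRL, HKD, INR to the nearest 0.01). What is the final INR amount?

ZAR 2,400.00 × 0.04870 = CHF 116.88
CHF 116.88 × 4.960 = BRL 579.72
BRL 579.72 ÷ 0.5987 = HKD 968.30
HKD 968.30 × 10.73 = INR 10,389.86

INR 10,389.86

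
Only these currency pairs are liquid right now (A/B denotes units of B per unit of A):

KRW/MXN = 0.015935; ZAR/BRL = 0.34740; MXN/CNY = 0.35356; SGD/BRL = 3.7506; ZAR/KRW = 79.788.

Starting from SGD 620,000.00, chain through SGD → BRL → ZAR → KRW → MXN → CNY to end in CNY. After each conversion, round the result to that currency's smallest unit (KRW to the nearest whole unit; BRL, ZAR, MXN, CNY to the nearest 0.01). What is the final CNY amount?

CNY 3,008,952.94

SGD 620,000.00 × 3.7506 = BRL 2,325,372.00
BRL 2,325,372.00 ÷ 0.34740 = ZAR 6,693,644.21
ZAR 6,693,644.21 × 79.788 = KRW 534,072,484
KRW 534,072,484 × 0.015935 = MXN 8,510,445.03
MXN 8,510,445.03 × 0.35356 = CNY 3,008,952.94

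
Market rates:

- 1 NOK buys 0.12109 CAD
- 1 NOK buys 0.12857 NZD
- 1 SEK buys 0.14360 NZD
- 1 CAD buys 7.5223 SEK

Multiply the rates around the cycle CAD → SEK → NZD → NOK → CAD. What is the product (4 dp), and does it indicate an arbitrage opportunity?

1.0174 (arbitrage exists)

Around CAD → SEK → NZD → NOK → CAD: 1 × 7.5223 × 0.14360 ÷ 0.12857 × 0.12109 = 1.017358
Product > 1; profitable direction is CAD → SEK → NZD → NOK → CAD.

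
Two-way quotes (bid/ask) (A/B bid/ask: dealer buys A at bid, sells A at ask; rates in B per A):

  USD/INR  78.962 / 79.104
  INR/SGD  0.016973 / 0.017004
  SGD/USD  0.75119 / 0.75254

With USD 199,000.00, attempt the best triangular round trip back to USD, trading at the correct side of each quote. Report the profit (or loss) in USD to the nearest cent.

Net profit: USD 1,345.52

Best loop USD → INR → SGD → USD:
USD 199,000.00 × 78.962 (sell USD at bid) = INR 15,713,438.00
INR 15,713,438.00 × 0.016973 (sell INR at bid) = SGD 266,704.18
SGD 266,704.18 × 0.75119 (sell SGD at bid) = USD 200,345.52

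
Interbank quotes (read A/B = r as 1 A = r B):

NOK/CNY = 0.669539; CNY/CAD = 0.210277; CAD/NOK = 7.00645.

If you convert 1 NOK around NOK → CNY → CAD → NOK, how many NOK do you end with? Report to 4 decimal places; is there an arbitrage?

0.9864 (arbitrage exists)

Around NOK → CNY → CAD → NOK: 1 × 0.669539 × 0.210277 × 7.00645 = 0.986429
Product < 1; profitable direction is NOK → CAD → CNY → NOK.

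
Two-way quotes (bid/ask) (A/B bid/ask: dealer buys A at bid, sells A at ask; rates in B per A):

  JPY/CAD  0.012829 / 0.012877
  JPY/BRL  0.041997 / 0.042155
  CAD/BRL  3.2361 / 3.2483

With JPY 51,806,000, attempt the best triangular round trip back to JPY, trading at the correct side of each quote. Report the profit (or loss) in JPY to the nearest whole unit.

Best loop JPY → BRL → CAD → JPY:
JPY 51,806,000 × 0.041997 (sell JPY at bid) = BRL 2,175,696.58
BRL 2,175,696.58 ÷ 3.2483 (buy CAD at ask) = CAD 669,795.46
CAD 669,795.46 ÷ 0.012877 (buy JPY at ask) = JPY 52,014,868

Net profit: JPY 208,868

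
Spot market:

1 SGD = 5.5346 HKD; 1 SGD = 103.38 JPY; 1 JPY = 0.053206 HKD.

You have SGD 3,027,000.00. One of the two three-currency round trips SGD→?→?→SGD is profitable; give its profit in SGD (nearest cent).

Profitable loop is SGD → HKD → JPY → SGD:
SGD 3,027,000.00 × 5.5346 = HKD 16,753,234.20
HKD 16,753,234.20 ÷ 0.053206 = JPY 314,874,905
JPY 314,874,905 ÷ 103.38 = SGD 3,045,800.98
Profit = SGD 3,045,800.98 − SGD 3,027,000.00

Profit: SGD 18,800.98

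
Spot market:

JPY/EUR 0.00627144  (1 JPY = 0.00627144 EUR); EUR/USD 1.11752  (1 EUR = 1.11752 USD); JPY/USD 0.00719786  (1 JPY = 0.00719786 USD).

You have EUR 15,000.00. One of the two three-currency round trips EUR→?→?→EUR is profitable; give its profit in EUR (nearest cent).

Profit: EUR 405.37

Profitable loop is EUR → JPY → USD → EUR:
EUR 15,000.00 ÷ 0.00627144 = JPY 2,391,795
JPY 2,391,795 × 0.00719786 = USD 17,215.81
USD 17,215.81 ÷ 1.11752 = EUR 15,405.37
Profit = EUR 15,405.37 − EUR 15,000.00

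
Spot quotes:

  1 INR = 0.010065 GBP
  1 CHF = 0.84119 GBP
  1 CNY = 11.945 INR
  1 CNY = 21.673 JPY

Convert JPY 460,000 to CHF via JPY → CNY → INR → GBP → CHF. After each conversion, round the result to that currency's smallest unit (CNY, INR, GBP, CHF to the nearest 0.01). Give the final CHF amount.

JPY 460,000 ÷ 21.673 = CNY 21,224.57
CNY 21,224.57 × 11.945 = INR 253,527.49
INR 253,527.49 × 0.010065 = GBP 2,551.75
GBP 2,551.75 ÷ 0.84119 = CHF 3,033.50

CHF 3,033.50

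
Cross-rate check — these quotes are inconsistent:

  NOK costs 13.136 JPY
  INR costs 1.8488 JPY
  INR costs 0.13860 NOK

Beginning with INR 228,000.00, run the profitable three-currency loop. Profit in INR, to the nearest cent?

Profitable loop is INR → JPY → NOK → INR:
INR 228,000.00 × 1.8488 = JPY 421,526
JPY 421,526 ÷ 13.136 = NOK 32,089.40
NOK 32,089.40 ÷ 0.13860 = INR 231,525.28
Profit = INR 231,525.28 − INR 228,000.00

Profit: INR 3,525.28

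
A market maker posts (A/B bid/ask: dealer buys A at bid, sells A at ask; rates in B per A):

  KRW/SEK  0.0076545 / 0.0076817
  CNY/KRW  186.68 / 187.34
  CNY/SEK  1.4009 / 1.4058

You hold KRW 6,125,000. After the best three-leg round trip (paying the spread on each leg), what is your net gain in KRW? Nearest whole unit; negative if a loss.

Net profit: KRW 100,829

Best loop KRW → SEK → CNY → KRW:
KRW 6,125,000 × 0.0076545 (sell KRW at bid) = SEK 46,883.81
SEK 46,883.81 ÷ 1.4058 (buy CNY at ask) = CNY 33,350.27
CNY 33,350.27 × 186.68 (sell CNY at bid) = KRW 6,225,829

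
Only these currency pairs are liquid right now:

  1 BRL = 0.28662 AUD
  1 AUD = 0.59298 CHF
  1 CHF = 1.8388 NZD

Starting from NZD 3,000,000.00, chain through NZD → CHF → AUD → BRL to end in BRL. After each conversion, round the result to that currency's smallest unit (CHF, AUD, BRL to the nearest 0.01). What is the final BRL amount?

NZD 3,000,000.00 ÷ 1.8388 = CHF 1,631,498.80
CHF 1,631,498.80 ÷ 0.59298 = AUD 2,751,355.53
AUD 2,751,355.53 ÷ 0.28662 = BRL 9,599,314.53

BRL 9,599,314.53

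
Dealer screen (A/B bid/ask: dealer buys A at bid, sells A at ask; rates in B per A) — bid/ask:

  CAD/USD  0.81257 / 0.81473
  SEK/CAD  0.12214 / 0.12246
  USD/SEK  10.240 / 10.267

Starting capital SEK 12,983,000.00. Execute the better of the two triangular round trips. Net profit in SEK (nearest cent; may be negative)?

Best loop SEK → CAD → USD → SEK:
SEK 12,983,000.00 × 0.12214 (sell SEK at bid) = CAD 1,585,743.62
CAD 1,585,743.62 × 0.81257 (sell CAD at bid) = USD 1,288,527.69
USD 1,288,527.69 × 10.240 (sell USD at bid) = SEK 13,194,523.58

Net profit: SEK 211,523.58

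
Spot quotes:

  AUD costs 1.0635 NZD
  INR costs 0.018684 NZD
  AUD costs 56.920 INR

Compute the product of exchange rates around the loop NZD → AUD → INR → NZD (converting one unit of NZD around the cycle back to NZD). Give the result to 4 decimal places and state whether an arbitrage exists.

1.0000 (no arbitrage)

Around NZD → AUD → INR → NZD: 1 ÷ 1.0635 × 56.920 × 0.018684 = 0.999994
Product ≈ 1 (deviation 0.001%, within rounding noise).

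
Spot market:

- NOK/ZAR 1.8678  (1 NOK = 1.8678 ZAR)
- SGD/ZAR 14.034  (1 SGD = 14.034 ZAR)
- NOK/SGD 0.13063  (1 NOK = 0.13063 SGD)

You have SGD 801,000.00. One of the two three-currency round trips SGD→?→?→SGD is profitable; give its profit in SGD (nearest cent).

Profit: SGD 15,090.81

Profitable loop is SGD → NOK → ZAR → SGD:
SGD 801,000.00 ÷ 0.13063 = NOK 6,131,822.71
NOK 6,131,822.71 × 1.8678 = ZAR 11,453,018.45
ZAR 11,453,018.45 ÷ 14.034 = SGD 816,090.81
Profit = SGD 816,090.81 − SGD 801,000.00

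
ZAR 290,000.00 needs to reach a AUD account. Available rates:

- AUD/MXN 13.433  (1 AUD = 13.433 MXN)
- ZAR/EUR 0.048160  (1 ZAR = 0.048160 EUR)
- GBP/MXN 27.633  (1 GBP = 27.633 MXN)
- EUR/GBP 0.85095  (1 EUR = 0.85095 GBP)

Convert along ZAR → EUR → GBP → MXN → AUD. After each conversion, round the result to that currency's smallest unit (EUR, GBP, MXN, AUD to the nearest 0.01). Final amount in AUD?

ZAR 290,000.00 × 0.048160 = EUR 13,966.40
EUR 13,966.40 × 0.85095 = GBP 11,884.71
GBP 11,884.71 × 27.633 = MXN 328,410.19
MXN 328,410.19 ÷ 13.433 = AUD 24,448.02

AUD 24,448.02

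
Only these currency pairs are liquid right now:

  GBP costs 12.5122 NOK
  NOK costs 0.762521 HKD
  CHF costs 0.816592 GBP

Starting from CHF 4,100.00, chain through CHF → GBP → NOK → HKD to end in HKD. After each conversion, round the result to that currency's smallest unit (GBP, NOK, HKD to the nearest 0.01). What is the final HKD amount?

CHF 4,100.00 × 0.816592 = GBP 3,348.03
GBP 3,348.03 × 12.5122 = NOK 41,891.22
NOK 41,891.22 × 0.762521 = HKD 31,942.93

HKD 31,942.93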